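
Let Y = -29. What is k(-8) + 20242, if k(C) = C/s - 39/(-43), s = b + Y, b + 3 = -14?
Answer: 20020407/989 ≈ 20243.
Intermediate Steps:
b = -17 (b = -3 - 14 = -17)
s = -46 (s = -17 - 29 = -46)
k(C) = 39/43 - C/46 (k(C) = C/(-46) - 39/(-43) = C*(-1/46) - 39*(-1/43) = -C/46 + 39/43 = 39/43 - C/46)
k(-8) + 20242 = (39/43 - 1/46*(-8)) + 20242 = (39/43 + 4/23) + 20242 = 1069/989 + 20242 = 20020407/989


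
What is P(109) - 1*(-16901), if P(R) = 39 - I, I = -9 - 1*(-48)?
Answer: 16901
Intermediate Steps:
I = 39 (I = -9 + 48 = 39)
P(R) = 0 (P(R) = 39 - 1*39 = 39 - 39 = 0)
P(109) - 1*(-16901) = 0 - 1*(-16901) = 0 + 16901 = 16901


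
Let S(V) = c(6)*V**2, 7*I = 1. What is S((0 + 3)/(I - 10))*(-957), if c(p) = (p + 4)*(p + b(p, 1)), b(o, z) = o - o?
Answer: -2813580/529 ≈ -5318.7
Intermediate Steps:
I = 1/7 (I = (1/7)*1 = 1/7 ≈ 0.14286)
b(o, z) = 0
c(p) = p*(4 + p) (c(p) = (p + 4)*(p + 0) = (4 + p)*p = p*(4 + p))
S(V) = 60*V**2 (S(V) = (6*(4 + 6))*V**2 = (6*10)*V**2 = 60*V**2)
S((0 + 3)/(I - 10))*(-957) = (60*((0 + 3)/(1/7 - 10))**2)*(-957) = (60*(3/(-69/7))**2)*(-957) = (60*(3*(-7/69))**2)*(-957) = (60*(-7/23)**2)*(-957) = (60*(49/529))*(-957) = (2940/529)*(-957) = -2813580/529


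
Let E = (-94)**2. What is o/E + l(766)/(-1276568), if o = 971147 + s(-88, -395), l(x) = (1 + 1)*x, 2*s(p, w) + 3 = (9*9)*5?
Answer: 77498639807/704984678 ≈ 109.93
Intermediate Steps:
E = 8836
s(p, w) = 201 (s(p, w) = -3/2 + ((9*9)*5)/2 = -3/2 + (81*5)/2 = -3/2 + (1/2)*405 = -3/2 + 405/2 = 201)
l(x) = 2*x
o = 971348 (o = 971147 + 201 = 971348)
o/E + l(766)/(-1276568) = 971348/8836 + (2*766)/(-1276568) = 971348*(1/8836) + 1532*(-1/1276568) = 242837/2209 - 383/319142 = 77498639807/704984678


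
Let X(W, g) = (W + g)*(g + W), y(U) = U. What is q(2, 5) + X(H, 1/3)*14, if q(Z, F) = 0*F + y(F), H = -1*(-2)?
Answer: 731/9 ≈ 81.222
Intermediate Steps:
H = 2
q(Z, F) = F (q(Z, F) = 0*F + F = 0 + F = F)
X(W, g) = (W + g)² (X(W, g) = (W + g)*(W + g) = (W + g)²)
q(2, 5) + X(H, 1/3)*14 = 5 + (2 + 1/3)²*14 = 5 + (2 + 1*(⅓))²*14 = 5 + (2 + ⅓)²*14 = 5 + (7/3)²*14 = 5 + (49/9)*14 = 5 + 686/9 = 731/9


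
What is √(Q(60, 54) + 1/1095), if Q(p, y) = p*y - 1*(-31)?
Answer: √3922011870/1095 ≈ 57.193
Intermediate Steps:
Q(p, y) = 31 + p*y (Q(p, y) = p*y + 31 = 31 + p*y)
√(Q(60, 54) + 1/1095) = √((31 + 60*54) + 1/1095) = √((31 + 3240) + 1/1095) = √(3271 + 1/1095) = √(3581746/1095) = √3922011870/1095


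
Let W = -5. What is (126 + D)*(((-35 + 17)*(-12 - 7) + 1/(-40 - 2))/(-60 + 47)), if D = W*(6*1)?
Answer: -229808/91 ≈ -2525.4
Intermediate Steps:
D = -30 ≈ -30.000
(126 + D)*(((-35 + 17)*(-12 - 7) + 1/(-40 - 2))/(-60 + 47)) = (126 - 30)*(((-35 + 17)*(-12 - 7) + 1/(-40 - 2))/(-60 + 47)) = 96*((-18*(-19) + 1/(-42))/(-13)) = 96*((342 - 1/42)*(-1/13)) = 96*((14363/42)*(-1/13)) = 96*(-14363/546) = -229808/91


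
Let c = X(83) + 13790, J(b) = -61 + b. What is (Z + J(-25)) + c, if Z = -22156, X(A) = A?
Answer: -8369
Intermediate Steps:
c = 13873 (c = 83 + 13790 = 13873)
(Z + J(-25)) + c = (-22156 + (-61 - 25)) + 13873 = (-22156 - 86) + 13873 = -22242 + 13873 = -8369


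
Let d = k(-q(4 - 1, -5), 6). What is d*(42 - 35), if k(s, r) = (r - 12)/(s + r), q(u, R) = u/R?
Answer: -70/11 ≈ -6.3636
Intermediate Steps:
k(s, r) = (-12 + r)/(r + s)
d = -10/11 (d = (-12 + 6)/(6 - (4 - 1)/(-5)) = -6/(6 - 3*(-1)/5) = -6/(6 - 1*(-⅗)) = -6/(6 + ⅗) = -6/(33/5) = (5/33)*(-6) = -10/11 ≈ -0.90909)
d*(42 - 35) = -10*(42 - 35)/11 = -10/11*7 = -70/11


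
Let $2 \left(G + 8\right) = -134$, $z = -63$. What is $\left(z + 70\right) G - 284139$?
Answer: $-284664$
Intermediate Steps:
$G = -75$ ($G = -8 + \frac{1}{2} \left(-134\right) = -8 - 67 = -75$)
$\left(z + 70\right) G - 284139 = \left(-63 + 70\right) \left(-75\right) - 284139 = 7 \left(-75\right) - 284139 = -525 - 284139 = -284664$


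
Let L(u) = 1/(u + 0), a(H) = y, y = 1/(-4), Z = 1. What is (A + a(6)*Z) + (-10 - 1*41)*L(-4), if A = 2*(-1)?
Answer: 21/2 ≈ 10.500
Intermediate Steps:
A = -2
y = -1/4 ≈ -0.25000
a(H) = -1/4
L(u) = 1/u
(A + a(6)*Z) + (-10 - 1*41)*L(-4) = (-2 - 1/4*1) + (-10 - 1*41)/(-4) = (-2 - 1/4) + (-10 - 41)*(-1/4) = -9/4 - 51*(-1/4) = -9/4 + 51/4 = 21/2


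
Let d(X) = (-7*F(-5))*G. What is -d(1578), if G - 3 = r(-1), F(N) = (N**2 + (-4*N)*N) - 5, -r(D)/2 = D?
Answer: -2800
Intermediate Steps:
r(D) = -2*D
F(N) = -5 - 3*N**2 (F(N) = (N**2 - 4*N**2) - 5 = -3*N**2 - 5 = -5 - 3*N**2)
G = 5 (G = 3 - 2*(-1) = 3 + 2 = 5)
d(X) = 2800 (d(X) = -7*(-5 - 3*(-5)**2)*5 = -7*(-5 - 3*25)*5 = -7*(-5 - 75)*5 = -7*(-80)*5 = 560*5 = 2800)
-d(1578) = -1*2800 = -2800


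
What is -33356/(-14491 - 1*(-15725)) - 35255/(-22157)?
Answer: -347782111/13670869 ≈ -25.440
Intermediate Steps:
-33356/(-14491 - 1*(-15725)) - 35255/(-22157) = -33356/(-14491 + 15725) - 35255*(-1/22157) = -33356/1234 + 35255/22157 = -33356*1/1234 + 35255/22157 = -16678/617 + 35255/22157 = -347782111/13670869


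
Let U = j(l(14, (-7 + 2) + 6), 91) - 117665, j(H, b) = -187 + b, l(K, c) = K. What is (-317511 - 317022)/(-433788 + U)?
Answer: 634533/551549 ≈ 1.1505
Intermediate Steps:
U = -117761 (U = (-187 + 91) - 117665 = -96 - 117665 = -117761)
(-317511 - 317022)/(-433788 + U) = (-317511 - 317022)/(-433788 - 117761) = -634533/(-551549) = -634533*(-1/551549) = 634533/551549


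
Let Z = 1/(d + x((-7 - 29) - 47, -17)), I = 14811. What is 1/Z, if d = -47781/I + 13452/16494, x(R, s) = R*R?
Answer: 93463505188/13571813 ≈ 6886.6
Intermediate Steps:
x(R, s) = R**2
d = -32714569/13571813 (d = -47781/14811 + 13452/16494 = -47781*1/14811 + 13452*(1/16494) = -15927/4937 + 2242/2749 = -32714569/13571813 ≈ -2.4105)
Z = 13571813/93463505188 (Z = 1/(-32714569/13571813 + ((-7 - 29) - 47)**2) = 1/(-32714569/13571813 + (-36 - 47)**2) = 1/(-32714569/13571813 + (-83)**2) = 1/(-32714569/13571813 + 6889) = 1/(93463505188/13571813) = 13571813/93463505188 ≈ 0.00014521)
1/Z = 1/(13571813/93463505188) = 93463505188/13571813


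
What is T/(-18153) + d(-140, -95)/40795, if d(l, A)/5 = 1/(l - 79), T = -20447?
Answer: 12178370278/10812053871 ≈ 1.1264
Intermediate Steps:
d(l, A) = 5/(-79 + l) (d(l, A) = 5/(l - 79) = 5/(-79 + l))
T/(-18153) + d(-140, -95)/40795 = -20447/(-18153) + (5/(-79 - 140))/40795 = -20447*(-1/18153) + (5/(-219))*(1/40795) = 20447/18153 + (5*(-1/219))*(1/40795) = 20447/18153 - 5/219*1/40795 = 20447/18153 - 1/1786821 = 12178370278/10812053871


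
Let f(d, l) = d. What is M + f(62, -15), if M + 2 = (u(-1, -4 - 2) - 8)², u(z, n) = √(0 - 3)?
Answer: 121 - 16*I*√3 ≈ 121.0 - 27.713*I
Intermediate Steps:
u(z, n) = I*√3 (u(z, n) = √(-3) = I*√3)
M = -2 + (-8 + I*√3)² (M = -2 + (I*√3 - 8)² = -2 + (-8 + I*√3)² ≈ 59.0 - 27.713*I)
M + f(62, -15) = (59 - 16*I*√3) + 62 = 121 - 16*I*√3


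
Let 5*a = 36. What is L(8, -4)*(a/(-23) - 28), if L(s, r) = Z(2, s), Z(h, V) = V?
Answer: -26048/115 ≈ -226.50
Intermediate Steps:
a = 36/5 (a = (⅕)*36 = 36/5 ≈ 7.2000)
L(s, r) = s
L(8, -4)*(a/(-23) - 28) = 8*((36/5)/(-23) - 28) = 8*((36/5)*(-1/23) - 28) = 8*(-36/115 - 28) = 8*(-3256/115) = -26048/115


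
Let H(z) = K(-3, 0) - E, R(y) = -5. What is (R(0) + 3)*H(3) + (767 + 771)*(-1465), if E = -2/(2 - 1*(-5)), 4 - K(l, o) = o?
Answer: -15772250/7 ≈ -2.2532e+6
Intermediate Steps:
K(l, o) = 4 - o
E = -2/7 (E = -2/(2 + 5) = -2/7 ≈ -0.28571)
H(z) = 30/7 (H(z) = (4 - 1*0) - 1*(-2/7) = (4 + 0) + 2/7 = 4 + 2/7 = 30/7)
(R(0) + 3)*H(3) + (767 + 771)*(-1465) = (-5 + 3)*(30/7) + (767 + 771)*(-1465) = -2*30/7 + 1538*(-1465) = -60/7 - 2253170 = -15772250/7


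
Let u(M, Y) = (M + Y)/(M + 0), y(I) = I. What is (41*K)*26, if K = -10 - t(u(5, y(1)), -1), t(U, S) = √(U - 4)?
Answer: -10660 - 1066*I*√70/5 ≈ -10660.0 - 1783.8*I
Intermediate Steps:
u(M, Y) = (M + Y)/M
t(U, S) = √(-4 + U)
K = -10 - I*√70/5 (K = -10 - √(-4 + (5 + 1)/5) = -10 - √(-4 + (⅕)*6) = -10 - √(-4 + 6/5) = -10 - √(-14/5) = -10 - I*√70/5 ≈ -10.0 - 1.6733*I)
(41*K)*26 = (41*(-10 - I*√70/5))*26 = (-410 - 41*I*√70/5)*26 = -10660 - 1066*I*√70/5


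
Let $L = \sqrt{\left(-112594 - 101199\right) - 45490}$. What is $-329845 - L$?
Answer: $-329845 - i \sqrt{259283} \approx -3.2985 \cdot 10^{5} - 509.2 i$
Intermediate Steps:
$L = i \sqrt{259283}$ ($L = \sqrt{\left(-112594 - 101199\right) - 45490} = \sqrt{-213793 - 45490} = \sqrt{-259283} = i \sqrt{259283} \approx 509.2 i$)
$-329845 - L = -329845 - i \sqrt{259283}$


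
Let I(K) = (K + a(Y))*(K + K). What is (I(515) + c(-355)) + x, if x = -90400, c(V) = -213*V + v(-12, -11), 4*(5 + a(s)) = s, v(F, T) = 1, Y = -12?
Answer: 507426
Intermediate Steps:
a(s) = -5 + s/4
I(K) = 2*K*(-8 + K) (I(K) = (K + (-5 + (¼)*(-12)))*(K + K) = (K + (-5 - 3))*(2*K) = (K - 8)*(2*K) = (-8 + K)*(2*K) = 2*K*(-8 + K))
c(V) = 1 - 213*V (c(V) = -213*V + 1 = 1 - 213*V)
(I(515) + c(-355)) + x = (2*515*(-8 + 515) + (1 - 213*(-355))) - 90400 = (2*515*507 + (1 + 75615)) - 90400 = (522210 + 75616) - 90400 = 597826 - 90400 = 507426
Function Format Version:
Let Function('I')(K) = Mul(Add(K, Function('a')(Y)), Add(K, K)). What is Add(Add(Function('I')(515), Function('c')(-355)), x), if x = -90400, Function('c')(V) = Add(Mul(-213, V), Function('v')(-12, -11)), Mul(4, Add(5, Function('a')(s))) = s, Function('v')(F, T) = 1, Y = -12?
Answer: 507426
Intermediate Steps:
Function('a')(s) = Add(-5, Mul(Rational(1, 4), s))
Function('I')(K) = Mul(2, K, Add(-8, K)) (Function('I')(K) = Mul(Add(K, Add(-5, Mul(Rational(1, 4), -12))), Add(K, K)) = Mul(Add(K, Add(-5, -3)), Mul(2, K)) = Mul(Add(K, -8), Mul(2, K)) = Mul(Add(-8, K), Mul(2, K)) = Mul(2, K, Add(-8, K)))
Function('c')(V) = Add(1, Mul(-213, V)) (Function('c')(V) = Add(Mul(-213, V), 1) = Add(1, Mul(-213, V)))
Add(Add(Function('I')(515), Function('c')(-355)), x) = Add(Add(Mul(2, 515, Add(-8, 515)), Add(1, Mul(-213, -355))), -90400) = Add(Add(Mul(2, 515, 507), Add(1, 75615)), -90400) = Add(Add(522210, 75616), -90400) = Add(597826, -90400) = 507426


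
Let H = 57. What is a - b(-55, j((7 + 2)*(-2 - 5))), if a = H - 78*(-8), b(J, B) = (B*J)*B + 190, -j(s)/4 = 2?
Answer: 4011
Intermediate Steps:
j(s) = -8 (j(s) = -4*2 = -8)
b(J, B) = 190 + J*B² (b(J, B) = J*B² + 190 = 190 + J*B²)
a = 681 (a = 57 - 78*(-8) = 57 + 624 = 681)
a - b(-55, j((7 + 2)*(-2 - 5))) = 681 - (190 - 55*(-8)²) = 681 - (190 - 55*64) = 681 - (190 - 3520) = 681 - 1*(-3330) = 681 + 3330 = 4011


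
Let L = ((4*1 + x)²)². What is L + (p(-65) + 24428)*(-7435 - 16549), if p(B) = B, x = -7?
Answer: -584322111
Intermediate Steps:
L = 81 (L = ((4*1 - 7)²)² = ((4 - 7)²)² = ((-3)²)² = 9² = 81)
L + (p(-65) + 24428)*(-7435 - 16549) = 81 + (-65 + 24428)*(-7435 - 16549) = 81 + 24363*(-23984) = 81 - 584322192 = -584322111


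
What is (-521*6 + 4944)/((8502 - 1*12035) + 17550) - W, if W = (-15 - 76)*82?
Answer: 104596672/14017 ≈ 7462.1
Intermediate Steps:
W = -7462 (W = -91*82 = -7462)
(-521*6 + 4944)/((8502 - 1*12035) + 17550) - W = (-521*6 + 4944)/((8502 - 1*12035) + 17550) - 1*(-7462) = (-3126 + 4944)/((8502 - 12035) + 17550) + 7462 = 1818/(-3533 + 17550) + 7462 = 1818/14017 + 7462 = 104596672/14017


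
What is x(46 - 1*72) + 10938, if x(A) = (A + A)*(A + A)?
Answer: 13642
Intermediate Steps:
x(A) = 4*A² (x(A) = (2*A)*(2*A) = 4*A²)
x(46 - 1*72) + 10938 = 4*(46 - 1*72)² + 10938 = 4*(46 - 72)² + 10938 = 4*(-26)² + 10938 = 4*676 + 10938 = 2704 + 10938 = 13642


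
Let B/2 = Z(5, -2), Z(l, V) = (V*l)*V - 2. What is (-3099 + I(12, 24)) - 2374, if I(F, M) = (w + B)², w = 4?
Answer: -3873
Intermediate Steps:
Z(l, V) = -2 + l*V² (Z(l, V) = l*V² - 2 = -2 + l*V²)
B = 36 (B = 2*(-2 + 5*(-2)²) = 2*(-2 + 5*4) = 2*(-2 + 20) = 2*18 = 36)
I(F, M) = 1600 (I(F, M) = (4 + 36)² = 40² = 1600)
(-3099 + I(12, 24)) - 2374 = (-3099 + 1600) - 2374 = -1499 - 2374 = -3873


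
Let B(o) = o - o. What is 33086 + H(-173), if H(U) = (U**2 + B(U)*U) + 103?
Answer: 63118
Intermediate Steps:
B(o) = 0
H(U) = 103 + U**2 (H(U) = (U**2 + 0*U) + 103 = (U**2 + 0) + 103 = U**2 + 103 = 103 + U**2)
33086 + H(-173) = 33086 + (103 + (-173)**2) = 33086 + (103 + 29929) = 33086 + 30032 = 63118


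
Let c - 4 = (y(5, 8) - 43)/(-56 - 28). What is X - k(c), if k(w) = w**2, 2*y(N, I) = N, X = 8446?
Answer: 26423655/3136 ≈ 8425.9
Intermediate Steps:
y(N, I) = N/2
c = 251/56 (c = 4 + ((1/2)*5 - 43)/(-56 - 28) = 4 + (5/2 - 43)/(-84) = 4 - 81/2*(-1/84) = 4 + 27/56 = 251/56 ≈ 4.4821)
X - k(c) = 8446 - (251/56)**2 = 8446 - 1*63001/3136 = 8446 - 63001/3136 = 26423655/3136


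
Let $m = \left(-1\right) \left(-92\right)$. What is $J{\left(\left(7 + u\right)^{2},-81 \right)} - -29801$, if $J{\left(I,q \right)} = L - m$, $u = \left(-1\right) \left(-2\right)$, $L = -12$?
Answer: $29697$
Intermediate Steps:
$m = 92$
$u = 2$
$J{\left(I,q \right)} = -104$ ($J{\left(I,q \right)} = -12 - 92 = -104$)
$J{\left(\left(7 + u\right)^{2},-81 \right)} - -29801 = -104 - -29801 = -104 + 29801 = 29697$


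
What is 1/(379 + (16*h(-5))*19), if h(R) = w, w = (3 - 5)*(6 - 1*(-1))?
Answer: -1/3877 ≈ -0.00025793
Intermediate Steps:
w = -14 (w = -2*(6 + 1) = -2*7 = -14)
h(R) = -14
1/(379 + (16*h(-5))*19) = 1/(379 + (16*(-14))*19) = 1/(379 - 224*19) = 1/(379 - 4256) = 1/(-3877) = -1/3877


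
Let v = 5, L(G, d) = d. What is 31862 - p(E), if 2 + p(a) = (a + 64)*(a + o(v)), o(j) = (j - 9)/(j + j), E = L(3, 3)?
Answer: 158449/5 ≈ 31690.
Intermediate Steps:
E = 3
o(j) = (-9 + j)/(2*j) (o(j) = (-9 + j)/((2*j)) = (-9 + j)*(1/(2*j)) = (-9 + j)/(2*j))
p(a) = -2 + (64 + a)*(-2/5 + a) (p(a) = -2 + (a + 64)*(a + (1/2)*(-9 + 5)/5) = -2 + (64 + a)*(a + (1/2)*(1/5)*(-4)) = -2 + (64 + a)*(a - 2/5) = -2 + (64 + a)*(-2/5 + a))
31862 - p(E) = 31862 - (-138/5 + 3**2 + (318/5)*3) = 31862 - (-138/5 + 9 + 954/5) = 31862 - 1*861/5 = 31862 - 861/5 = 158449/5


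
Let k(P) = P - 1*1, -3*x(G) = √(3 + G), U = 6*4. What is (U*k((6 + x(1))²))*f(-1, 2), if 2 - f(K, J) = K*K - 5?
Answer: 3952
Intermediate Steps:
U = 24
f(K, J) = 7 - K² (f(K, J) = 2 - (K*K - 5) = 2 - (K² - 5) = 2 - (-5 + K²) = 2 + (5 - K²) = 7 - K²)
x(G) = -√(3 + G)/3
k(P) = -1 + P (k(P) = P - 1 = -1 + P)
(U*k((6 + x(1))²))*f(-1, 2) = (24*(-1 + (6 - √(3 + 1)/3)²))*(7 - 1*(-1)²) = (24*(-1 + (6 - √4/3)²))*(7 - 1*1) = (24*(-1 + (6 - ⅓*2)²))*(7 - 1) = (24*(-1 + (6 - ⅔)²))*6 = (24*(-1 + (16/3)²))*6 = (24*(-1 + 256/9))*6 = (24*(247/9))*6 = (1976/3)*6 = 3952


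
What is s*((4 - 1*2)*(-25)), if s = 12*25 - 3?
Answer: -14850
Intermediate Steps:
s = 297 (s = 300 - 3 = 297)
s*((4 - 1*2)*(-25)) = 297*((4 - 1*2)*(-25)) = 297*((4 - 2)*(-25)) = 297*(2*(-25)) = 297*(-50) = -14850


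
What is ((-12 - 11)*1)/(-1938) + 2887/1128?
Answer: 312275/121448 ≈ 2.5713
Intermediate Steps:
((-12 - 11)*1)/(-1938) + 2887/1128 = -23*1*(-1/1938) + 2887*(1/1128) = -23*(-1/1938) + 2887/1128 = 23/1938 + 2887/1128 = 312275/121448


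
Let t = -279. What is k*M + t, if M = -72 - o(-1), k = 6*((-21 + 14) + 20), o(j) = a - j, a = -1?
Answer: -5895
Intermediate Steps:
o(j) = -1 - j
k = 78 (k = 6*(-7 + 20) = 6*13 = 78)
M = -72 (M = -72 - (-1 - 1*(-1)) = -72 - (-1 + 1) = -72 - 1*0 = -72 + 0 = -72)
k*M + t = 78*(-72) - 279 = -5616 - 279 = -5895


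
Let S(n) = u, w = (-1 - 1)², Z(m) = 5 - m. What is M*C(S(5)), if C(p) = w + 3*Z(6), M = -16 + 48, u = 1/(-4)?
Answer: 32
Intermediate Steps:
u = -¼ ≈ -0.25000
w = 4 (w = (-2)² = 4)
S(n) = -¼
M = 32
C(p) = 1 (C(p) = 4 + 3*(5 - 1*6) = 4 + 3*(5 - 6) = 4 + 3*(-1) = 4 - 3 = 1)
M*C(S(5)) = 32*1 = 32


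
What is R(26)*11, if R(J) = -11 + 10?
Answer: -11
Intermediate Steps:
R(J) = -1
R(26)*11 = -1*11 = -11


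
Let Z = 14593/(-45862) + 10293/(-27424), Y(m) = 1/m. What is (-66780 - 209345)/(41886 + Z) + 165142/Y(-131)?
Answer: -113965776982945529274/5267996621837 ≈ -2.1634e+7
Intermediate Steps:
Z = -436127999/628859744 (Z = 14593*(-1/45862) + 10293*(-1/27424) = -14593/45862 - 10293/27424 = -436127999/628859744 ≈ -0.69352)
(-66780 - 209345)/(41886 + Z) + 165142/Y(-131) = (-66780 - 209345)/(41886 - 436127999/628859744) + 165142/(1/(-131)) = -276125/26339983109185/628859744 + 165142/(-1/131) = -276125*628859744/26339983109185 + 165142*(-131) = -34728779362400/5267996621837 - 21633602 = -113965776982945529274/5267996621837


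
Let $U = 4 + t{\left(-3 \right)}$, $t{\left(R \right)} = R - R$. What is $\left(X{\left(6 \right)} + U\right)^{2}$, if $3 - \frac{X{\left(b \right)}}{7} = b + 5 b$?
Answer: $51529$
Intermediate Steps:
$t{\left(R \right)} = 0$
$X{\left(b \right)} = 21 - 42 b$ ($X{\left(b \right)} = 21 - 7 \left(b + 5 b\right) = 21 - 7 \cdot 6 b = 21 - 42 b$)
$U = 4$ ($U = 4 + 0 = 4$)
$\left(X{\left(6 \right)} + U\right)^{2} = \left(\left(21 - 252\right) + 4\right)^{2} = \left(-231 + 4\right)^{2} = \left(-227\right)^{2} = 51529$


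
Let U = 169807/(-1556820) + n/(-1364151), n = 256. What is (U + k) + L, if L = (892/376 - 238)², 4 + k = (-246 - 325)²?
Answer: 298335588106687349437/781889378273730 ≈ 3.8156e+5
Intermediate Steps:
k = 326037 (k = -4 + (-246 - 325)² = -4 + (-571)² = -4 + 326041 = 326037)
L = 490578201/8836 (L = (892*(1/376) - 238)² = (223/94 - 238)² = (-22149/94)² = 490578201/8836 ≈ 55520.)
U = -77346978259/707912519940 (U = 169807/(-1556820) + 256/(-1364151) = 169807*(-1/1556820) + 256*(-1/1364151) = -169807/1556820 - 256/1364151 = -77346978259/707912519940 ≈ -0.10926)
(U + k) + L = (-77346978259/707912519940 + 326037) + 490578201/8836 = 230805596916699521/707912519940 + 490578201/8836 = 298335588106687349437/781889378273730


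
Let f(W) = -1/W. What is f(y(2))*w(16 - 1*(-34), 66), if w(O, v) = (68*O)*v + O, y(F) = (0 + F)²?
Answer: -112225/2 ≈ -56113.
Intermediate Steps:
y(F) = F²
w(O, v) = O + 68*O*v (w(O, v) = 68*O*v + O = O + 68*O*v)
f(y(2))*w(16 - 1*(-34), 66) = (-1/(2²))*((16 - 1*(-34))*(1 + 68*66)) = (-1/4)*((16 + 34)*(1 + 4488)) = (-1*¼)*(50*4489) = -¼*224450 = -112225/2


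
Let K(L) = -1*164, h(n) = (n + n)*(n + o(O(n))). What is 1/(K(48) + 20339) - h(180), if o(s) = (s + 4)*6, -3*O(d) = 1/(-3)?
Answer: -1486493999/20175 ≈ -73680.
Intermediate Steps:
O(d) = ⅑ (O(d) = -⅓/(-3) = -⅓*(-⅓) = ⅑)
o(s) = 24 + 6*s (o(s) = (4 + s)*6 = 24 + 6*s)
h(n) = 2*n*(74/3 + n) (h(n) = (n + n)*(n + (24 + 6*(⅑))) = (2*n)*(n + (24 + ⅔)) = (2*n)*(n + 74/3) = (2*n)*(74/3 + n) = 2*n*(74/3 + n))
K(L) = -164
1/(K(48) + 20339) - h(180) = 1/(-164 + 20339) - 2*180*(74 + 3*180)/3 = 1/20175 - 2*180*(74 + 540)/3 = 1/20175 - 2*180*614/3 = 1/20175 - 1*73680 = 1/20175 - 73680 = -1486493999/20175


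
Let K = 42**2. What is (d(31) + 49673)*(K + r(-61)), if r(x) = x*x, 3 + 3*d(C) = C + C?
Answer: 817692830/3 ≈ 2.7256e+8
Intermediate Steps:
d(C) = -1 + 2*C/3 (d(C) = -1 + (C + C)/3 = -1 + (2*C)/3 = -1 + 2*C/3)
K = 1764
r(x) = x**2
(d(31) + 49673)*(K + r(-61)) = ((-1 + (2/3)*31) + 49673)*(1764 + (-61)**2) = ((-1 + 62/3) + 49673)*(1764 + 3721) = (59/3 + 49673)*5485 = (149078/3)*5485 = 817692830/3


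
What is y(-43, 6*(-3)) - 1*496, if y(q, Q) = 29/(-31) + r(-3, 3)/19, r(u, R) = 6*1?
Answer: -292509/589 ≈ -496.62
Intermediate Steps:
r(u, R) = 6
y(q, Q) = -365/589 (y(q, Q) = 29/(-31) + 6/19 = 29*(-1/31) + 6*(1/19) = -29/31 + 6/19 = -365/589)
y(-43, 6*(-3)) - 1*496 = -365/589 - 1*496 = -365/589 - 496 = -292509/589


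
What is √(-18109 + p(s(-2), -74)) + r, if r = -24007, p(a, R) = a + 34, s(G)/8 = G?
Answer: -24007 + I*√18091 ≈ -24007.0 + 134.5*I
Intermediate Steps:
s(G) = 8*G
p(a, R) = 34 + a
√(-18109 + p(s(-2), -74)) + r = √(-18109 + (34 + 8*(-2))) - 24007 = √(-18109 + (34 - 16)) - 24007 = √(-18109 + 18) - 24007 = √(-18091) - 24007 = I*√18091 - 24007 = -24007 + I*√18091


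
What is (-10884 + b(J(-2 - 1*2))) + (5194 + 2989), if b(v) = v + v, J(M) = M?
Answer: -2709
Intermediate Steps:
b(v) = 2*v
(-10884 + b(J(-2 - 1*2))) + (5194 + 2989) = (-10884 + 2*(-2 - 1*2)) + (5194 + 2989) = (-10884 + 2*(-2 - 2)) + 8183 = (-10884 + 2*(-4)) + 8183 = (-10884 - 8) + 8183 = -10892 + 8183 = -2709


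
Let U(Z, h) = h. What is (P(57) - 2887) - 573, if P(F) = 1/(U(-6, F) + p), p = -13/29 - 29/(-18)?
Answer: -105048538/30361 ≈ -3460.0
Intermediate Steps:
p = 607/522 (p = -13*1/29 - 29*(-1/18) = -13/29 + 29/18 = 607/522 ≈ 1.1628)
P(F) = 1/(607/522 + F) (P(F) = 1/(F + 607/522) = 1/(607/522 + F))
(P(57) - 2887) - 573 = (522/(607 + 522*57) - 2887) - 573 = (522/(607 + 29754) - 2887) - 573 = (522/30361 - 2887) - 573 = -87651685/30361 - 573 = -105048538/30361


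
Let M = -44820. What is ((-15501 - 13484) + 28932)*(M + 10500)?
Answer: 1818960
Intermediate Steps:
((-15501 - 13484) + 28932)*(M + 10500) = ((-15501 - 13484) + 28932)*(-44820 + 10500) = (-28985 + 28932)*(-34320) = -53*(-34320) = 1818960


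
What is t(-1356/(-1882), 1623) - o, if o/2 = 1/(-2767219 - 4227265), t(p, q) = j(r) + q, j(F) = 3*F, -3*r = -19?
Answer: 5742471365/3497242 ≈ 1642.0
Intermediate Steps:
r = 19/3 (r = -1/3*(-19) = 19/3 ≈ 6.3333)
t(p, q) = 19 + q (t(p, q) = 3*(19/3) + q = 19 + q)
o = -1/3497242 (o = 2/(-2767219 - 4227265) = 2/(-6994484) = 2*(-1/6994484) = -1/3497242 ≈ -2.8594e-7)
t(-1356/(-1882), 1623) - o = (19 + 1623) - 1*(-1/3497242) = 1642 + 1/3497242 = 5742471365/3497242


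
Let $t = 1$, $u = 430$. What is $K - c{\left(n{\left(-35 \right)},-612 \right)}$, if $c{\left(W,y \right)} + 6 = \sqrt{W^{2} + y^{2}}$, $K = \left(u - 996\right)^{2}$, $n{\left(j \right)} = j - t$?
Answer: $320362 - 36 \sqrt{290} \approx 3.1975 \cdot 10^{5}$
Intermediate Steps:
$n{\left(j \right)} = -1 + j$ ($n{\left(j \right)} = j - 1 = -1 + j$)
$K = 320356$ ($K = \left(430 - 996\right)^{2} = \left(-566\right)^{2} = 320356$)
$c{\left(W,y \right)} = -6 + \sqrt{W^{2} + y^{2}}$
$K - c{\left(n{\left(-35 \right)},-612 \right)} = 320356 - \left(-6 + \sqrt{\left(-1 - 35\right)^{2} + \left(-612\right)^{2}}\right) = 320356 - \left(-6 + \sqrt{\left(-36\right)^{2} + 374544}\right) = 320356 - \left(-6 + \sqrt{1296 + 374544}\right) = 320356 - \left(-6 + \sqrt{375840}\right) = 320356 - \left(-6 + 36 \sqrt{290}\right) = 320356 + \left(6 - 36 \sqrt{290}\right) = 320362 - 36 \sqrt{290}$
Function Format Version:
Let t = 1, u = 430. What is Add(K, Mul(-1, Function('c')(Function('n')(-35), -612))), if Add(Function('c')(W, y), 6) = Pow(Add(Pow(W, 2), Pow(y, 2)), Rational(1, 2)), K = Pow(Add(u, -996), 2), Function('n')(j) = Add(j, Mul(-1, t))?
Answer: Add(320362, Mul(-36, Pow(290, Rational(1, 2)))) ≈ 3.1975e+5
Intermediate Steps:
Function('n')(j) = Add(-1, j) (Function('n')(j) = Add(j, Mul(-1, 1)) = Add(j, -1) = Add(-1, j))
K = 320356 (K = Pow(Add(430, -996), 2) = Pow(-566, 2) = 320356)
Function('c')(W, y) = Add(-6, Pow(Add(Pow(W, 2), Pow(y, 2)), Rational(1, 2)))
Add(K, Mul(-1, Function('c')(Function('n')(-35), -612))) = Add(320356, Mul(-1, Add(-6, Pow(Add(Pow(Add(-1, -35), 2), Pow(-612, 2)), Rational(1, 2))))) = Add(320356, Mul(-1, Add(-6, Pow(Add(Pow(-36, 2), 374544), Rational(1, 2))))) = Add(320356, Mul(-1, Add(-6, Pow(Add(1296, 374544), Rational(1, 2))))) = Add(320356, Mul(-1, Add(-6, Pow(375840, Rational(1, 2))))) = Add(320356, Mul(-1, Add(-6, Mul(36, Pow(290, Rational(1, 2)))))) = Add(320356, Add(6, Mul(-36, Pow(290, Rational(1, 2))))) = Add(320362, Mul(-36, Pow(290, Rational(1, 2))))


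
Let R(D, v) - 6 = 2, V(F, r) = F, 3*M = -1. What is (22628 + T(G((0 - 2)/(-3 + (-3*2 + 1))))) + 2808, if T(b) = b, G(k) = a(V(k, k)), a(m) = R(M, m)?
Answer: 25444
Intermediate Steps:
M = -1/3 (M = (1/3)*(-1) = -1/3 ≈ -0.33333)
R(D, v) = 8 (R(D, v) = 6 + 2 = 8)
a(m) = 8
G(k) = 8
(22628 + T(G((0 - 2)/(-3 + (-3*2 + 1))))) + 2808 = (22628 + 8) + 2808 = 22636 + 2808 = 25444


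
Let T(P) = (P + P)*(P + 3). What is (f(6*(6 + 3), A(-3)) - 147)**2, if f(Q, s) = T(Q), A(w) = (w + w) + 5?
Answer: 36108081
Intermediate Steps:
A(w) = 5 + 2*w (A(w) = 2*w + 5 = 5 + 2*w)
T(P) = 2*P*(3 + P) (T(P) = (2*P)*(3 + P) = 2*P*(3 + P))
f(Q, s) = 2*Q*(3 + Q)
(f(6*(6 + 3), A(-3)) - 147)**2 = (2*(6*(6 + 3))*(3 + 6*(6 + 3)) - 147)**2 = (2*(6*9)*(3 + 6*9) - 147)**2 = (2*54*(3 + 54) - 147)**2 = (2*54*57 - 147)**2 = (6156 - 147)**2 = 6009**2 = 36108081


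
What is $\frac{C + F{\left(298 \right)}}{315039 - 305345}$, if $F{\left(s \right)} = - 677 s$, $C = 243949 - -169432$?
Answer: $\frac{211635}{9694} \approx 21.832$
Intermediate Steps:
$C = 413381$ ($C = 243949 + 169432 = 413381$)
$\frac{C + F{\left(298 \right)}}{315039 - 305345} = \frac{413381 - 201746}{315039 - 305345} = \frac{413381 - 201746}{9694} = 211635 \cdot \frac{1}{9694} = \frac{211635}{9694}$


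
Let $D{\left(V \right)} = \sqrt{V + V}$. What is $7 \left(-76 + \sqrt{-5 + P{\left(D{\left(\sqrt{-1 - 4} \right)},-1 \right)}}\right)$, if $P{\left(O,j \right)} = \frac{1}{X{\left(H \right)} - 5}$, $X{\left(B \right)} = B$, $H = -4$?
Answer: $-532 + \frac{7 i \sqrt{46}}{3} \approx -532.0 + 15.825 i$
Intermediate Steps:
$D{\left(V \right)} = \sqrt{2} \sqrt{V}$ ($D{\left(V \right)} = \sqrt{2 V} = \sqrt{2} \sqrt{V}$)
$P{\left(O,j \right)} = - \frac{1}{9}$ ($P{\left(O,j \right)} = \frac{1}{-4 - 5} = \frac{1}{-9} = - \frac{1}{9}$)
$7 \left(-76 + \sqrt{-5 + P{\left(D{\left(\sqrt{-1 - 4} \right)},-1 \right)}}\right) = 7 \left(-76 + \sqrt{-5 - \frac{1}{9}}\right) = 7 \left(-76 + \sqrt{- \frac{46}{9}}\right) = 7 \left(-76 + \frac{i \sqrt{46}}{3}\right) = -532 + \frac{7 i \sqrt{46}}{3}$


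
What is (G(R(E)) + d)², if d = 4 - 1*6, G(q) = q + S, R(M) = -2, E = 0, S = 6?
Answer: 4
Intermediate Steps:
G(q) = 6 + q (G(q) = q + 6 = 6 + q)
d = -2 (d = 4 - 6 = -2)
(G(R(E)) + d)² = ((6 - 2) - 2)² = (4 - 2)² = 2² = 4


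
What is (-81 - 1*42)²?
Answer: 15129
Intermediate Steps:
(-81 - 1*42)² = (-81 - 42)² = (-123)² = 15129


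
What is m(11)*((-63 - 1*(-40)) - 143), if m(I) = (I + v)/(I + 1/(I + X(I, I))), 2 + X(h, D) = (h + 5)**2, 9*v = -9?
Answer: -109975/729 ≈ -150.86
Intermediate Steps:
v = -1 (v = (1/9)*(-9) = -1)
X(h, D) = -2 + (5 + h)**2 (X(h, D) = -2 + (h + 5)**2 = -2 + (5 + h)**2)
m(I) = (-1 + I)/(I + 1/(-2 + I + (5 + I)**2)) (m(I) = (I - 1)/(I + 1/(I + (-2 + (5 + I)**2))) = (-1 + I)/(I + 1/(-2 + I + (5 + I)**2)))
m(11)*((-63 - 1*(-40)) - 143) = ((-23 + 11**3 + 10*11**2 + 12*11)/(1 + 11**3 + 11*11**2 + 23*11))*((-63 - 1*(-40)) - 143) = ((-23 + 1331 + 10*121 + 132)/(1 + 1331 + 11*121 + 253))*((-63 + 40) - 143) = ((-23 + 1331 + 1210 + 132)/(1 + 1331 + 1331 + 253))*(-23 - 143) = (2650/2916)*(-166) = ((1/2916)*2650)*(-166) = (1325/1458)*(-166) = -109975/729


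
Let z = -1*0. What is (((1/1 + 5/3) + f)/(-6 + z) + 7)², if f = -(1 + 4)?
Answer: 17689/324 ≈ 54.596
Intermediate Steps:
z = 0
f = -5 (f = -1*5 = -5)
(((1/1 + 5/3) + f)/(-6 + z) + 7)² = (((1/1 + 5/3) - 5)/(-6 + 0) + 7)² = (((1*1 + 5*(⅓)) - 5)/(-6) + 7)² = (((1 + 5/3) - 5)*(-⅙) + 7)² = ((8/3 - 5)*(-⅙) + 7)² = (-7/3*(-⅙) + 7)² = (7/18 + 7)² = (133/18)² = 17689/324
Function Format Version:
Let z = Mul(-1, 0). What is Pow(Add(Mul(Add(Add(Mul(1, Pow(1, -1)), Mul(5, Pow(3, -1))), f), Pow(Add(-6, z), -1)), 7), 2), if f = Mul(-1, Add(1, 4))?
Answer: Rational(17689, 324) ≈ 54.596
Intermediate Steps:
z = 0
f = -5 (f = Mul(-1, 5) = -5)
Pow(Add(Mul(Add(Add(Mul(1, Pow(1, -1)), Mul(5, Pow(3, -1))), f), Pow(Add(-6, z), -1)), 7), 2) = Pow(Add(Mul(Add(Add(Mul(1, Pow(1, -1)), Mul(5, Pow(3, -1))), -5), Pow(Add(-6, 0), -1)), 7), 2) = Pow(Add(Mul(Add(Add(Mul(1, 1), Mul(5, Rational(1, 3))), -5), Pow(-6, -1)), 7), 2) = Pow(Add(Mul(Add(Add(1, Rational(5, 3)), -5), Rational(-1, 6)), 7), 2) = Pow(Add(Mul(Add(Rational(8, 3), -5), Rational(-1, 6)), 7), 2) = Pow(Add(Mul(Rational(-7, 3), Rational(-1, 6)), 7), 2) = Pow(Add(Rational(7, 18), 7), 2) = Pow(Rational(133, 18), 2) = Rational(17689, 324)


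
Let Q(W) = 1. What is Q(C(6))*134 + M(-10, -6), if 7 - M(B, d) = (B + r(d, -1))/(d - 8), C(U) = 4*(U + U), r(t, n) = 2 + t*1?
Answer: 140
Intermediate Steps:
r(t, n) = 2 + t
C(U) = 8*U (C(U) = 4*(2*U) = 8*U)
M(B, d) = 7 - (2 + B + d)/(-8 + d) (M(B, d) = 7 - (B + (2 + d))/(d - 8) = 7 - (2 + B + d)/(-8 + d))
Q(C(6))*134 + M(-10, -6) = 1*134 + (-58 - 1*(-10) + 6*(-6))/(-8 - 6) = 134 + (-58 + 10 - 36)/(-14) = 134 - 1/14*(-84) = 134 + 6 = 140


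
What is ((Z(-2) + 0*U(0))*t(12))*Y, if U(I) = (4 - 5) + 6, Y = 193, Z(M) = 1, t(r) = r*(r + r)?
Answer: 55584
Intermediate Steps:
t(r) = 2*r² (t(r) = r*(2*r) = 2*r²)
U(I) = 5 (U(I) = -1 + 6 = 5)
((Z(-2) + 0*U(0))*t(12))*Y = ((1 + 0*5)*(2*12²))*193 = ((1 + 0)*(2*144))*193 = (1*288)*193 = 288*193 = 55584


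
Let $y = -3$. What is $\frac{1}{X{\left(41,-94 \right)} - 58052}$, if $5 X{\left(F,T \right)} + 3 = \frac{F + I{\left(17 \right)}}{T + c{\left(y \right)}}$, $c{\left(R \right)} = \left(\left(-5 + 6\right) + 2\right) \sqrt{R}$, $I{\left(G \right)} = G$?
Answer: $- \frac{12863032105}{746734040095963} + \frac{870 i \sqrt{3}}{746734040095963} \approx -1.7226 \cdot 10^{-5} + 2.018 \cdot 10^{-12} i$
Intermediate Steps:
$c{\left(R \right)} = 3 \sqrt{R}$ ($c{\left(R \right)} = \left(1 + 2\right) \sqrt{R} = 3 \sqrt{R}$)
$X{\left(F,T \right)} = - \frac{3}{5} + \frac{17 + F}{5 \left(T + 3 i \sqrt{3}\right)}$ ($X{\left(F,T \right)} = - \frac{3}{5} + \frac{\left(F + 17\right) \frac{1}{T + 3 \sqrt{-3}}}{5} = - \frac{3}{5} + \frac{\left(17 + F\right) \frac{1}{T + 3 i \sqrt{3}}}{5} = - \frac{3}{5} + \frac{\frac{1}{T + 3 i \sqrt{3}} \left(17 + F\right)}{5} = - \frac{3}{5} + \frac{17 + F}{5 \left(T + 3 i \sqrt{3}\right)}$)
$\frac{1}{X{\left(41,-94 \right)} - 58052} = \frac{1}{\frac{17 + 41 - -282 - 9 i \sqrt{3}}{5 \left(-94 + 3 i \sqrt{3}\right)} - 58052} = \frac{1}{\frac{17 + 41 + 282 - 9 i \sqrt{3}}{5 \left(-94 + 3 i \sqrt{3}\right)} - 58052} = \frac{1}{\frac{340 - 9 i \sqrt{3}}{5 \left(-94 + 3 i \sqrt{3}\right)} - 58052} = \frac{1}{-58052 + \frac{340 - 9 i \sqrt{3}}{5 \left(-94 + 3 i \sqrt{3}\right)}}$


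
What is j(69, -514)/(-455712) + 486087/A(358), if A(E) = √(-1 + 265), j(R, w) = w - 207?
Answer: 721/455712 + 162029*√66/44 ≈ 29917.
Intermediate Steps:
j(R, w) = -207 + w
A(E) = 2*√66 (A(E) = √264 = 2*√66)
j(69, -514)/(-455712) + 486087/A(358) = (-207 - 514)/(-455712) + 486087/((2*√66)) = -721*(-1/455712) + 486087*(√66/132) = 721/455712 + 162029*√66/44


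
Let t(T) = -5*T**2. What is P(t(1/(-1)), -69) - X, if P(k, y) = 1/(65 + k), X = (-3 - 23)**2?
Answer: -40559/60 ≈ -675.98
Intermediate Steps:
X = 676 (X = (-26)**2 = 676)
P(t(1/(-1)), -69) - X = 1/(65 - 5*(1/(-1))**2) - 1*676 = 1/(65 - 5*(-1)**2) - 676 = 1/(65 - 5*1) - 676 = 1/(65 - 5) - 676 = 1/60 - 676 = -40559/60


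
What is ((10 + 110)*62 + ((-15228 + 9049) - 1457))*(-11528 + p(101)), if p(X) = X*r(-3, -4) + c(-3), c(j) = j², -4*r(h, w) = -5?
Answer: 2232979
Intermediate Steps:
r(h, w) = 5/4 (r(h, w) = -¼*(-5) = 5/4)
p(X) = 9 + 5*X/4 (p(X) = X*(5/4) + (-3)² = 5*X/4 + 9 = 9 + 5*X/4)
((10 + 110)*62 + ((-15228 + 9049) - 1457))*(-11528 + p(101)) = ((10 + 110)*62 + ((-15228 + 9049) - 1457))*(-11528 + (9 + (5/4)*101)) = (120*62 + (-6179 - 1457))*(-11528 + (9 + 505/4)) = (7440 - 7636)*(-11528 + 541/4) = -196*(-45571/4) = 2232979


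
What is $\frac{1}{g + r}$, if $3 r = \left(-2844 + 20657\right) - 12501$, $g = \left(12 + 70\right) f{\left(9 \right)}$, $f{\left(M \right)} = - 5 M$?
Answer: $- \frac{3}{5758} \approx -0.00052101$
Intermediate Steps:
$g = -3690$ ($g = \left(12 + 70\right) \left(\left(-5\right) 9\right) = 82 \left(-45\right) = -3690$)
$r = \frac{5312}{3}$ ($r = \frac{\left(-2844 + 20657\right) - 12501}{3} = \frac{17813 - 12501}{3} = \frac{1}{3} \cdot 5312 = \frac{5312}{3} \approx 1770.7$)
$\frac{1}{g + r} = \frac{1}{-3690 + \frac{5312}{3}} = \frac{1}{- \frac{5758}{3}} = - \frac{3}{5758}$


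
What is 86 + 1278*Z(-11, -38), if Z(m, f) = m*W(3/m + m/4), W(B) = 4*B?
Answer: 170060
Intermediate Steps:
Z(m, f) = m*(m + 12/m) (Z(m, f) = m*(4*(3/m + m/4)) = m*(m + 12/m))
86 + 1278*Z(-11, -38) = 86 + 1278*(12 + (-11)²) = 86 + 1278*(12 + 121) = 86 + 1278*133 = 86 + 169974 = 170060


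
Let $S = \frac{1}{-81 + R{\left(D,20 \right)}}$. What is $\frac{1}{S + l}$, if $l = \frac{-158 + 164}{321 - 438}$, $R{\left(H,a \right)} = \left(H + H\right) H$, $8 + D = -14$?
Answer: $- \frac{34593}{1735} \approx -19.938$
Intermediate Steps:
$D = -22$ ($D = -8 - 14 = -22$)
$R{\left(H,a \right)} = 2 H^{2}$ ($R{\left(H,a \right)} = 2 H H = 2 H^{2}$)
$l = - \frac{2}{39}$ ($l = \frac{6}{-117} = 6 \left(- \frac{1}{117}\right) = - \frac{2}{39} \approx -0.051282$)
$S = \frac{1}{887}$ ($S = \frac{1}{-81 + 2 \left(-22\right)^{2}} = \frac{1}{-81 + 2 \cdot 484} = \frac{1}{-81 + 968} = \frac{1}{887} \approx 0.0011274$)
$\frac{1}{S + l} = \frac{1}{\frac{1}{887} - \frac{2}{39}} = \frac{1}{- \frac{1735}{34593}} = - \frac{34593}{1735}$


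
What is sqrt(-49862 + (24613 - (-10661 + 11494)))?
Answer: 9*I*sqrt(322) ≈ 161.5*I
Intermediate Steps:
sqrt(-49862 + (24613 - (-10661 + 11494))) = sqrt(-49862 + (24613 - 1*833)) = sqrt(-49862 + (24613 - 833)) = sqrt(-49862 + 23780) = sqrt(-26082) = 9*I*sqrt(322)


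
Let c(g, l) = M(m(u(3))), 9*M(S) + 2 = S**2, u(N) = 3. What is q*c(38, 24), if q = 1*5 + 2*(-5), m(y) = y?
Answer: -35/9 ≈ -3.8889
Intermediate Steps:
M(S) = -2/9 + S**2/9
c(g, l) = 7/9 (c(g, l) = -2/9 + (1/9)*3**2 = -2/9 + (1/9)*9 = -2/9 + 1 = 7/9)
q = -5 (q = 5 - 10 = -5)
q*c(38, 24) = -5*7/9 = -35/9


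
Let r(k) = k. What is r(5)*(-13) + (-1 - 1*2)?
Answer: -68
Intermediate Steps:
r(5)*(-13) + (-1 - 1*2) = 5*(-13) + (-1 - 1*2) = -65 + (-1 - 2) = -65 - 3 = -68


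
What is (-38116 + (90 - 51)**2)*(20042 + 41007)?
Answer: -2234088155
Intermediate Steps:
(-38116 + (90 - 51)**2)*(20042 + 41007) = (-38116 + 39**2)*61049 = (-38116 + 1521)*61049 = -36595*61049 = -2234088155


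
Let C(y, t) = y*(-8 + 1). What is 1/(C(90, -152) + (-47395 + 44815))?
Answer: -1/3210 ≈ -0.00031153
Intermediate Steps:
C(y, t) = -7*y (C(y, t) = y*(-7) = -7*y)
1/(C(90, -152) + (-47395 + 44815)) = 1/(-7*90 + (-47395 + 44815)) = 1/(-630 - 2580) = 1/(-3210) = -1/3210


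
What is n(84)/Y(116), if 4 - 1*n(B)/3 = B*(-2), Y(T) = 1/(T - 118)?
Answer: -1032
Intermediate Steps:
Y(T) = 1/(-118 + T)
n(B) = 12 + 6*B (n(B) = 12 - 3*B*(-2) = 12 - (-6)*B = 12 + 6*B)
n(84)/Y(116) = (12 + 6*84)/(1/(-118 + 116)) = (12 + 504)/(1/(-2)) = 516/(-1/2) = 516*(-2) = -1032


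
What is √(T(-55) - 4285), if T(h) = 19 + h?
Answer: I*√4321 ≈ 65.734*I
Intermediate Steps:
√(T(-55) - 4285) = √((19 - 55) - 4285) = √(-36 - 4285) = √(-4321) = I*√4321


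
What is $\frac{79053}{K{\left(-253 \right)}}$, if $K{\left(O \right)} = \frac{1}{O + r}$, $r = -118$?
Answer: $-29328663$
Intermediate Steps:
$K{\left(O \right)} = \frac{1}{-118 + O}$ ($K{\left(O \right)} = \frac{1}{O - 118} = \frac{1}{-118 + O}$)
$\frac{79053}{K{\left(-253 \right)}} = \frac{79053}{\frac{1}{-118 - 253}} = \frac{79053}{\frac{1}{-371}} = \frac{79053}{- \frac{1}{371}} = 79053 \left(-371\right) = -29328663$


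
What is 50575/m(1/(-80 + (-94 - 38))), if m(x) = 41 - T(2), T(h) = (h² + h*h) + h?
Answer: 50575/31 ≈ 1631.5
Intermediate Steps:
T(h) = h + 2*h² (T(h) = (h² + h²) + h = 2*h² + h = h + 2*h²)
m(x) = 31 (m(x) = 41 - 2*(1 + 2*2) = 41 - 2*(1 + 4) = 41 - 2*5 = 41 - 1*10 = 41 - 10 = 31)
50575/m(1/(-80 + (-94 - 38))) = 50575/31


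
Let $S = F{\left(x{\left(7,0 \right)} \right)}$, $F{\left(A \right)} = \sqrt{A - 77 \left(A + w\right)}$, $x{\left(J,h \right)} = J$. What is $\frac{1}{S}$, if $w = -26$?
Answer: $\frac{\sqrt{30}}{210} \approx 0.026082$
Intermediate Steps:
$F{\left(A \right)} = \sqrt{2002 - 76 A}$ ($F{\left(A \right)} = \sqrt{A - 77 \left(A - 26\right)} = \sqrt{A - 77 \left(-26 + A\right)} = \sqrt{A - \left(-2002 + 77 A\right)} = \sqrt{2002 - 76 A}$)
$S = 7 \sqrt{30}$ ($S = \sqrt{2002 - 532} = \sqrt{1470} = 7 \sqrt{30} \approx 38.341$)
$\frac{1}{S} = \frac{1}{7 \sqrt{30}} = \frac{\sqrt{30}}{210}$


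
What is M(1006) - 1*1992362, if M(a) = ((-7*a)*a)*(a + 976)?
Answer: -14042979826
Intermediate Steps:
M(a) = -7*a²*(976 + a) (M(a) = (-7*a²)*(976 + a) = -7*a²*(976 + a))
M(1006) - 1*1992362 = 7*1006²*(-976 - 1*1006) - 1*1992362 = 7*1012036*(-976 - 1006) - 1992362 = 7*1012036*(-1982) - 1992362 = -14040987464 - 1992362 = -14042979826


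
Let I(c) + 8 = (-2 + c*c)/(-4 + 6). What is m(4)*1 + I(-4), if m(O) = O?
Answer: 3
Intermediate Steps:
I(c) = -9 + c²/2 (I(c) = -8 + (-2 + c*c)/(-4 + 6) = -8 + (-2 + c²)/2 = -8 + (-2 + c²)*(½) = -8 + (-1 + c²/2) = -9 + c²/2)
m(4)*1 + I(-4) = 4*1 + (-9 + (½)*(-4)²) = 4 + (-9 + (½)*16) = 4 + (-9 + 8) = 4 - 1 = 3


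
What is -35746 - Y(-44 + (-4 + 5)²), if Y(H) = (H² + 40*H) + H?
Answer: -35832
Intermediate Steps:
Y(H) = H² + 41*H
-35746 - Y(-44 + (-4 + 5)²) = -35746 - (-44 + (-4 + 5)²)*(41 + (-44 + (-4 + 5)²)) = -35746 - (-44 + 1²)*(41 + (-44 + 1²)) = -35746 - (-44 + 1)*(41 + (-44 + 1)) = -35746 - (-43)*(41 - 43) = -35746 - (-43)*(-2) = -35746 - 1*86 = -35746 - 86 = -35832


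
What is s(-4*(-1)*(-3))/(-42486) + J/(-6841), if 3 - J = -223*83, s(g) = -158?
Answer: -392709977/145323363 ≈ -2.7023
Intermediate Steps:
J = 18512 (J = 3 - (-223)*83 = 3 - 1*(-18509) = 3 + 18509 = 18512)
s(-4*(-1)*(-3))/(-42486) + J/(-6841) = -158/(-42486) + 18512/(-6841) = -158*(-1/42486) + 18512*(-1/6841) = 79/21243 - 18512/6841 = -392709977/145323363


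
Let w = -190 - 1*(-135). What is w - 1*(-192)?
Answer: 137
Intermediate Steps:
w = -55 (w = -190 + 135 = -55)
w - 1*(-192) = -55 - 1*(-192) = -55 + 192 = 137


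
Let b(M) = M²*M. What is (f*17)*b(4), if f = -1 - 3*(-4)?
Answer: 11968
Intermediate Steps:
b(M) = M³
f = 11 (f = -1 + 12 = 11)
(f*17)*b(4) = (11*17)*4³ = 187*64 = 11968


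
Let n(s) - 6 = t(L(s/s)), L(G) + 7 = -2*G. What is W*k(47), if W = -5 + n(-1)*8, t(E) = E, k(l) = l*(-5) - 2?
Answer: 6873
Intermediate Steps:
L(G) = -7 - 2*G
k(l) = -2 - 5*l (k(l) = -5*l - 2 = -2 - 5*l)
n(s) = -3 (n(s) = 6 + (-7 - 2*s/s) = 6 + (-7 - 2*1) = 6 + (-7 - 2) = 6 - 9 = -3)
W = -29 (W = -5 - 3*8 = -5 - 24 = -29)
W*k(47) = -29*(-2 - 5*47) = -29*(-2 - 235) = -29*(-237) = 6873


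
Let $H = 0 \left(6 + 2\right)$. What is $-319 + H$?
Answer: $-319$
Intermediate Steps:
$H = 0$ ($H = 0 \cdot 8 = 0$)
$-319 + H = -319 + 0 = -319$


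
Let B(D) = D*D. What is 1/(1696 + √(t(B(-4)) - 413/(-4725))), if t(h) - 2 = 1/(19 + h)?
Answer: 4006800/6795527801 - 15*√209958/13591055602 ≈ 0.00058912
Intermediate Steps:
B(D) = D²
t(h) = 2 + 1/(19 + h)
1/(1696 + √(t(B(-4)) - 413/(-4725))) = 1/(1696 + √((39 + 2*(-4)²)/(19 + (-4)²) - 413/(-4725))) = 1/(1696 + √((39 + 2*16)/(19 + 16) - 413*(-1/4725))) = 1/(1696 + √((39 + 32)/35 + 59/675)) = 1/(1696 + √((1/35)*71 + 59/675)) = 1/(1696 + √(71/35 + 59/675)) = 1/(1696 + √(9998/4725)) = 1/(1696 + √209958/315)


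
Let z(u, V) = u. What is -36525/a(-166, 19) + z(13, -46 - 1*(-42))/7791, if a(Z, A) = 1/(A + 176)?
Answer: -55490423612/7791 ≈ -7.1224e+6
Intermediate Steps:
a(Z, A) = 1/(176 + A)
-36525/a(-166, 19) + z(13, -46 - 1*(-42))/7791 = -36525/(1/(176 + 19)) + 13/7791 = -36525/(1/195) + 13*(1/7791) = -36525/1/195 + 13/7791 = -36525*195 + 13/7791 = -7122375 + 13/7791 = -55490423612/7791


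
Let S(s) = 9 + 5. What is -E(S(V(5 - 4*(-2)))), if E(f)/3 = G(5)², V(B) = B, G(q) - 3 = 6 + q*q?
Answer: -3468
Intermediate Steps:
G(q) = 9 + q² (G(q) = 3 + (6 + q*q) = 3 + (6 + q²) = 9 + q²)
S(s) = 14
E(f) = 3468 (E(f) = 3*(9 + 5²)² = 3*(9 + 25)² = 3*34² = 3*1156 = 3468)
-E(S(V(5 - 4*(-2)))) = -1*3468 = -3468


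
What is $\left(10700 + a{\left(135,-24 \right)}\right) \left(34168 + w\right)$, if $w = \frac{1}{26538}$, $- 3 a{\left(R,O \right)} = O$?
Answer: $\frac{4854741561290}{13269} \approx 3.6587 \cdot 10^{8}$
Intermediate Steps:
$a{\left(R,O \right)} = - \frac{O}{3}$
$w = \frac{1}{26538} \approx 3.7682 \cdot 10^{-5}$
$\left(10700 + a{\left(135,-24 \right)}\right) \left(34168 + w\right) = \left(10700 - -8\right) \left(34168 + \frac{1}{26538}\right) = \left(10700 + 8\right) \frac{906750385}{26538} = 10708 \cdot \frac{906750385}{26538} = \frac{4854741561290}{13269}$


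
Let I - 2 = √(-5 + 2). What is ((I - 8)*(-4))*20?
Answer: 480 - 80*I*√3 ≈ 480.0 - 138.56*I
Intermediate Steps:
I = 2 + I*√3 (I = 2 + √(-5 + 2) = 2 + √(-3) = 2 + I*√3 ≈ 2.0 + 1.732*I)
((I - 8)*(-4))*20 = (((2 + I*√3) - 8)*(-4))*20 = ((-6 + I*√3)*(-4))*20 = (24 - 4*I*√3)*20 = 480 - 80*I*√3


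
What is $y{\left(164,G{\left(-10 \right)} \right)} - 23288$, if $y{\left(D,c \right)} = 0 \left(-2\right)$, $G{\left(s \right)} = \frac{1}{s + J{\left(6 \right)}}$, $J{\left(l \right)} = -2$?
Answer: $-23288$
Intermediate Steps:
$G{\left(s \right)} = \frac{1}{-2 + s}$ ($G{\left(s \right)} = \frac{1}{s - 2} = \frac{1}{-2 + s}$)
$y{\left(D,c \right)} = 0$
$y{\left(164,G{\left(-10 \right)} \right)} - 23288 = 0 - 23288 = -23288$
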